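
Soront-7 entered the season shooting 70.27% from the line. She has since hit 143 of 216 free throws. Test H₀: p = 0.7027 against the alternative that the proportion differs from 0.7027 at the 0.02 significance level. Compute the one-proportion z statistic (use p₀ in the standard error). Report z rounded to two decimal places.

z = -1.31

p̂ = 143/216 ≈ 0.6620.
SE = √(p₀(1−p₀)/n) = √(0.20891/216) = 0.0311.
z = (0.6620 − 0.7027)/0.0311 = -0.0407/0.0311 = -1.31.
p-value = 2·P(Z > 1.308) ≈ 0.1910, so at α = 0.02 we fail to reject H₀.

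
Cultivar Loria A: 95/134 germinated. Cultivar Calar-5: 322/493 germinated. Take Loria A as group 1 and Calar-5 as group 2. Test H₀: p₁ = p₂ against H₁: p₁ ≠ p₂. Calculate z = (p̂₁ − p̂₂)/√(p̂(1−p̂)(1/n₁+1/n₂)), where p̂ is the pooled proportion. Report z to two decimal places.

p̂₁ = 95/134 ≈ 0.70896, p̂₂ = 322/493 ≈ 0.65314.
Pooled p̂ = (95+322)/(134+493) = 417/627 = 0.66507.
SE = √(p̂(1−p̂)(1/n₁+1/n₂)) = √(0.66507·0.33493·0.00949108) = √(0.00211415) = 0.04598.
z = (0.70896 − 0.65314)/0.04598 = 0.05582/0.04598 = 1.21.
Two-sided p-value ≈ 2·Φ(−1.214) = 0.2248.

z = 1.21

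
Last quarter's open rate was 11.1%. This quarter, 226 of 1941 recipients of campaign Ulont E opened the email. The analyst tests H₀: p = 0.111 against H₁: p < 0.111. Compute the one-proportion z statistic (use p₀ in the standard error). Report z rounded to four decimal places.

z = 0.7622

p̂ = 226/1941 ≈ 0.1164348.
Standard error under H₀: √(0.111×0.889/1941) = 0.0071302.
z = (0.1164348 − 0.111)/0.0071302 = 0.0054348/0.0071302 = 0.7622.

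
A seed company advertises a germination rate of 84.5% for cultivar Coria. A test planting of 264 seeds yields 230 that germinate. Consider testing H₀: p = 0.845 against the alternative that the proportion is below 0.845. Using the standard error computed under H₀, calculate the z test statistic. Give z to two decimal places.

z = 1.18

p̂ = 230/264 = 0.87121.
Standard error under H₀: √(0.845×0.155/264) = 0.02227.
z = (0.87121 − 0.845)/0.02227 = 0.02621/0.02227 = 1.18.
p-value = P(Z < 1.177) ≈ 0.8804.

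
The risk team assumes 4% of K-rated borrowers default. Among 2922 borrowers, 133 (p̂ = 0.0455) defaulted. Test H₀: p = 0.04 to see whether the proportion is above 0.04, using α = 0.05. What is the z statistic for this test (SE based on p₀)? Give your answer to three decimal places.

p̂ = 133/2922 = 0.045517.
Standard error under H₀: √(0.04×0.96/2922) = 0.003625.
z = (0.045517 − 0.04)/0.003625 = 0.005517/0.003625 = 1.522.
p-value = P(Z > 1.522) ≈ 0.0640. With α = 0.05, fail to reject H₀.

z = 1.522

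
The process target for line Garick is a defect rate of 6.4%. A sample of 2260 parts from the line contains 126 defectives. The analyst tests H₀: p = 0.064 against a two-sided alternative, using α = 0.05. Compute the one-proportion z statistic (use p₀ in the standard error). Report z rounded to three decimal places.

z = -1.602

p̂ = 126/2260 = 0.05575.
Under H₀, SE = √(0.064·0.936/2260) = √(2.65062e-05) = 0.00515.
z = (0.05575 − 0.064)/0.00515 = -0.00825/0.00515 = -1.602.
Two-sided p-value ≈ 2·Φ(−1.602) = 0.1092, so at α = 0.05 we fail to reject H₀.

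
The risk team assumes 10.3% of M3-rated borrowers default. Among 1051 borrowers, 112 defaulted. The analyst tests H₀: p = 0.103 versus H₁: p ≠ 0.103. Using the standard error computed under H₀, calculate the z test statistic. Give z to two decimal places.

p̂ = 112/1051 = 0.1066.
Under H₀, SE = √(0.103·0.897/1051) = √(8.79077e-05) = 0.0094.
z = (0.1066 − 0.103)/0.0094 = 0.0036/0.0094 = 0.38.
p-value = 2·P(Z > 0.380) ≈ 0.7038.

z = 0.38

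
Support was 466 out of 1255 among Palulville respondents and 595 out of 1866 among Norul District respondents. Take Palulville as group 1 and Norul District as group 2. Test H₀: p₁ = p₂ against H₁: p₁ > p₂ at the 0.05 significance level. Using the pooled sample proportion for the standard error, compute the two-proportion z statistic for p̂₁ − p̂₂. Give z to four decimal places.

p̂₁ = 466/1255 = 0.371315, p̂₂ = 595/1866 = 0.318864.
Pooled p̂ = (466+595)/(1255+1866) = 1061/3121 = 0.339955.
SE = √(0.224386 × 0.00133272) = 0.017293.
z = (0.371315 − 0.318864)/0.017293 = 0.052451/0.017293 = 3.0331.
p-value = P(Z > 3.033) ≈ 0.0012. With α = 0.05, reject H₀.

z = 3.0331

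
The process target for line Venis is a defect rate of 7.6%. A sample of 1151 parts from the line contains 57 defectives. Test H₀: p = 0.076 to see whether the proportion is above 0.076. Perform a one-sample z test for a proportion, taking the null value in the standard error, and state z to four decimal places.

p̂ = 57/1151 = 0.049522.
Under H₀, SE = √(0.076·0.924/1151) = √(6.10113e-05) = 0.007811.
z = (0.049522 − 0.076)/0.007811 = -0.026478/0.007811 = -3.3898.
p-value = P(Z > -3.390) ≈ 0.9997.

z = -3.3898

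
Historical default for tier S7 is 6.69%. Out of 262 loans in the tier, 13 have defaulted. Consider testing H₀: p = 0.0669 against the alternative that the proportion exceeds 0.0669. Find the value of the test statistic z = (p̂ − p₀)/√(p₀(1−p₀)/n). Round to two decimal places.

p̂ = 13/262 ≈ 0.0496.
SE = √(p₀(1−p₀)/n) = √(0.062424/262) = 0.0154.
z = (0.0496 − 0.0669)/0.0154 = -0.0173/0.0154 = -1.12.

z = -1.12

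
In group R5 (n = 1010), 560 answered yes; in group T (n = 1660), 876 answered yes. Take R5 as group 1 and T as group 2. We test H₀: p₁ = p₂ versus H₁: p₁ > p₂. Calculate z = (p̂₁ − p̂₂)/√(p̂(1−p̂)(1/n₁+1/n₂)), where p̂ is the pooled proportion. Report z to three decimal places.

p̂₁ = 560/1010 ≈ 0.55446, p̂₂ = 876/1660 ≈ 0.52771.
Pooled p̂ = (560+876)/(1010+1660) = 1436/2670 = 0.53783.
SE = √(0.248569 × 0.00159251) = 0.01990.
z = (0.55446 − 0.52771)/0.01990 = 0.02675/0.01990 = 1.344.

z = 1.344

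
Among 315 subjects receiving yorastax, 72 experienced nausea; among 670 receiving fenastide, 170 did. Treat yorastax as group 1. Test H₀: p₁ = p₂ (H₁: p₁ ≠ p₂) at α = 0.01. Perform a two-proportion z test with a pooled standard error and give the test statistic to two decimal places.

z = -0.86

p̂₁ = 72/315 = 0.22857, p̂₂ = 170/670 = 0.25373.
Pooled p̂ = (72+170)/(315+670) = 242/985 = 0.24569.
SE = √(0.185324 × 0.00466714) = 0.02941.
z = (0.22857 − 0.25373)/0.02941 = -0.02516/0.02941 = -0.86.
p-value = 2·P(Z > 0.855) ≈ 0.3923. With α = 0.01, fail to reject H₀.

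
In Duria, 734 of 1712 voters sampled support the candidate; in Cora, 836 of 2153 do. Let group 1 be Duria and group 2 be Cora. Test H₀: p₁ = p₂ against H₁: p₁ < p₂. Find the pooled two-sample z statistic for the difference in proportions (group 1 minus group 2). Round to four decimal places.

z = 2.5430

p̂₁ = 734/1712 = 0.4287383, p̂₂ = 836/2153 = 0.3882954.
Pooled p̂ = (734+836)/(1712+2153) = 1570/3865 = 0.4062096.
SE = √(0.241203 × 0.00104858) = 0.0159035.
z = (0.4287383 − 0.3882954)/0.0159035 = 0.0404429/0.0159035 = 2.5430.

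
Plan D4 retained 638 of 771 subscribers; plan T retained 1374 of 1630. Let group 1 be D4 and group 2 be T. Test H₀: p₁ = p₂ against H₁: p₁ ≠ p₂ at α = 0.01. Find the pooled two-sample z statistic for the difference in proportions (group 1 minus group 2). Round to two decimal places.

p̂₁ = 638/771 ≈ 0.8275, p̂₂ = 1374/1630 ≈ 0.8429.
Pooled p̂ = (638+1374)/(771+1630) = 2012/2401 = 0.8380.
SE = √(0.135767 × 0.00191051) = 0.0161.
z = (0.8275 − 0.8429)/0.0161 = -0.0154/0.0161 = -0.96.
Two-sided p-value ≈ 2·Φ(−0.959) = 0.3375; since p > α = 0.01, fail to reject H₀.

z = -0.96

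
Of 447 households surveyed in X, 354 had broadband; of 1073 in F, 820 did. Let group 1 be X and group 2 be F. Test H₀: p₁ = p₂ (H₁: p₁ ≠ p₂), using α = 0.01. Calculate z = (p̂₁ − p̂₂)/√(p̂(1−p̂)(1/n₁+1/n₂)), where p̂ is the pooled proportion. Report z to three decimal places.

p̂₁ = 354/447 = 0.79195, p̂₂ = 820/1073 = 0.76421.
Pooled p̂ = (354+820)/(447+1073) = 1174/1520 = 0.77237.
SE = √(0.175815 × 0.0031691) = 0.02360.
z = (0.79195 − 0.76421)/0.02360 = 0.02774/0.02360 = 1.175.
p-value = 2·P(Z > 1.175) ≈ 0.2400. With α = 0.01, fail to reject H₀.

z = 1.175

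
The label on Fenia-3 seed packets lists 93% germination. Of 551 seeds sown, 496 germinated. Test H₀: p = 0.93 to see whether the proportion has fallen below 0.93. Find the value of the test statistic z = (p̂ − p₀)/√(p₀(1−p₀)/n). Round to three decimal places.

p̂ = 496/551 = 0.90018.
Standard error under H₀: √(0.93×0.07/551) = 0.01087.
z = (0.90018 − 0.93)/0.01087 = -0.02982/0.01087 = -2.743.
p-value = P(Z < -2.743) ≈ 0.0030.

z = -2.743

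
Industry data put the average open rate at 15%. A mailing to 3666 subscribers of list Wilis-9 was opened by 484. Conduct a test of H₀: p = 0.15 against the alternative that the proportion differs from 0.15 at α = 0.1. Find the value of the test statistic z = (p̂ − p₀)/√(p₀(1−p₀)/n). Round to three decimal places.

p̂ = 484/3666 = 0.132024.
Standard error under H₀: √(0.15×0.85/3666) = 0.005897.
z = (0.132024 − 0.15)/0.005897 = -0.017976/0.005897 = -3.048.
p-value = 2·P(Z > 3.048) ≈ 0.0023, so at α = 0.1 we reject H₀.

z = -3.048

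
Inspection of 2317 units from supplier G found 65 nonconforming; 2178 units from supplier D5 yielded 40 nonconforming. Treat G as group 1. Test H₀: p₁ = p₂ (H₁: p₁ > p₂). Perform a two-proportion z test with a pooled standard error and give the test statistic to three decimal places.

p̂₁ = 65/2317 = 0.028054, p̂₂ = 40/2178 = 0.018365.
Pooled p̂ = (65+40)/(2317+2178) = 105/4495 = 0.023359.
SE = √(0.0228136 × 0.000890729) = 0.004508.
z = (0.028054 − 0.018365)/0.004508 = 0.009689/0.004508 = 2.149.

z = 2.149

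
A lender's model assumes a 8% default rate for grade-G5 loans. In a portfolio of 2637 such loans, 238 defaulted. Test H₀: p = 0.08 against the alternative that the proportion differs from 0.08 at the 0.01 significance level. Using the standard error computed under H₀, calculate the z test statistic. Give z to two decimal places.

z = 1.94

p̂ = 238/2637 ≈ 0.0903.
Standard error under H₀: √(0.08×0.92/2637) = 0.0053.
z = (0.0903 − 0.08)/0.0053 = 0.0103/0.0053 = 1.94.
Two-sided p-value ≈ 2·Φ(−1.941) = 0.0523, so at α = 0.01 we fail to reject H₀.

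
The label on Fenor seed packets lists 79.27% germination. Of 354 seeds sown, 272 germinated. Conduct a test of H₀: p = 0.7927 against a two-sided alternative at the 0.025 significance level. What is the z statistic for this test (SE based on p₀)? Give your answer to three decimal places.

p̂ = 272/354 ≈ 0.768362.
Under H₀, SE = √(0.7927·0.2073/354) = √(0.0004642) = 0.021545.
z = (0.768362 − 0.7927)/0.021545 = -0.024338/0.021545 = -1.130.
p-value = 2·P(Z > 1.130) ≈ 0.2586, so at α = 0.025 we fail to reject H₀.

z = -1.130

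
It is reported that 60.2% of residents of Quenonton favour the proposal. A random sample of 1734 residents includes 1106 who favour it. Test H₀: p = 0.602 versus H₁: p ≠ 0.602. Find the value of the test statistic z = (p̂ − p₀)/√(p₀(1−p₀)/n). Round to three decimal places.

p̂ = 1106/1734 ≈ 0.637832.
Standard error under H₀: √(0.602×0.398/1734) = 0.011755.
z = (0.637832 − 0.602)/0.011755 = 0.035832/0.011755 = 3.048.

z = 3.048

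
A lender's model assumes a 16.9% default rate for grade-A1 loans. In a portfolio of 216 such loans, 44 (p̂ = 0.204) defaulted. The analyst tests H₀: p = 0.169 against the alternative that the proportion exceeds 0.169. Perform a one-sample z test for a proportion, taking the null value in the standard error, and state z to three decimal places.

p̂ = 44/216 ≈ 0.20370.
Standard error under H₀: √(0.169×0.831/216) = 0.02550.
z = (0.20370 − 0.169)/0.02550 = 0.03470/0.02550 = 1.361.

z = 1.361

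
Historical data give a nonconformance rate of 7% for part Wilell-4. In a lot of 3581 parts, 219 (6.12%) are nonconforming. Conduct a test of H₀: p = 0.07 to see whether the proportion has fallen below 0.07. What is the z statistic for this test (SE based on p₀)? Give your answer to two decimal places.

p̂ = 219/3581 = 0.061156.
SE = √(p₀(1−p₀)/n) = √(0.0651/3581) = 0.004264.
z = (0.061156 − 0.07)/0.004264 = -0.008844/0.004264 = -2.07.

z = -2.07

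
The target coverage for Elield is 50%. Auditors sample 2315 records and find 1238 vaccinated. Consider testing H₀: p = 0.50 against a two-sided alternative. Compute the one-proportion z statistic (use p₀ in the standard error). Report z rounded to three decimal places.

z = 3.346

p̂ = 1238/2315 ≈ 0.53477.
SE = √(p₀(1−p₀)/n) = √(0.25/2315) = 0.01039.
z = (0.53477 − 0.5)/0.01039 = 0.03477/0.01039 = 3.346.
Two-sided p-value ≈ 2·Φ(−3.346) = 0.0008.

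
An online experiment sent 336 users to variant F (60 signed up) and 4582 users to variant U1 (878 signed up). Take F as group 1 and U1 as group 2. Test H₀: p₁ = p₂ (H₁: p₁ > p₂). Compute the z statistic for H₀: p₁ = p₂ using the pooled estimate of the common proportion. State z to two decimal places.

z = -0.59

p̂₁ = 60/336 ≈ 0.1786, p̂₂ = 878/4582 ≈ 0.1916.
Pooled p̂ = (60+878)/(336+4582) = 938/4918 = 0.1907.
SE = √(0.154351 × 0.00319444) = 0.0222.
z = (0.1786 − 0.1916)/0.0222 = -0.0130/0.0222 = -0.59.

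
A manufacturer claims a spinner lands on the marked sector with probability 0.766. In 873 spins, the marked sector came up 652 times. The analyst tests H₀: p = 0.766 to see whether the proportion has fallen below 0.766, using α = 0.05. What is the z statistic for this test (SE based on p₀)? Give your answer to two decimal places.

z = -1.34

p̂ = 652/873 = 0.7468.
SE = √(p₀(1−p₀)/n) = √(0.17924/873) = 0.0143.
z = (0.7468 − 0.766)/0.0143 = -0.0192/0.0143 = -1.34.
p-value = P(Z < -1.336) ≈ 0.0907. With α = 0.05, fail to reject H₀.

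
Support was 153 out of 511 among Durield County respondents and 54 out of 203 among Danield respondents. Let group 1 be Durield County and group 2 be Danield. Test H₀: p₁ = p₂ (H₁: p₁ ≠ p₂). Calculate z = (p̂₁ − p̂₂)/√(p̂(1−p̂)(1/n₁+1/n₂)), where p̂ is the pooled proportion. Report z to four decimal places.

z = 0.8874

p̂₁ = 153/511 ≈ 0.299413, p̂₂ = 54/203 ≈ 0.266010.
Pooled p̂ = (153+54)/(511+203) = 207/714 = 0.289916.
SE = √(p̂(1−p̂)(1/n₁+1/n₂)) = √(0.289916·0.710084·0.00688306) = √(0.00141698) = 0.037643.
z = (0.299413 − 0.266010)/0.037643 = 0.033403/0.037643 = 0.8874.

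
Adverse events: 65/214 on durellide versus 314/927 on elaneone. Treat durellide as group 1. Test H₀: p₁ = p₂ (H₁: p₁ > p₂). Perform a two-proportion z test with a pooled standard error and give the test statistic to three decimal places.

p̂₁ = 65/214 = 0.30374, p̂₂ = 314/927 = 0.33873.
Pooled p̂ = (65+314)/(214+927) = 379/1141 = 0.33216.
SE = √(0.221831 × 0.00575165) = 0.03572.
z = (0.30374 − 0.33873)/0.03572 = -0.03499/0.03572 = -0.980.
p-value = P(Z > -0.980) ≈ 0.8363.

z = -0.980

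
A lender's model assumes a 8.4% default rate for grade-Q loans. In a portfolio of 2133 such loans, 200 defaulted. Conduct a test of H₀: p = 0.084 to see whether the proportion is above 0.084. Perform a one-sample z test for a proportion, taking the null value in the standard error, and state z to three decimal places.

p̂ = 200/2133 ≈ 0.093765.
SE = √(p₀(1−p₀)/n) = √(0.076944/2133) = 0.006006.
z = (0.093765 − 0.084)/0.006006 = 0.009765/0.006006 = 1.626.
p-value = P(Z > 1.626) ≈ 0.0520.

z = 1.626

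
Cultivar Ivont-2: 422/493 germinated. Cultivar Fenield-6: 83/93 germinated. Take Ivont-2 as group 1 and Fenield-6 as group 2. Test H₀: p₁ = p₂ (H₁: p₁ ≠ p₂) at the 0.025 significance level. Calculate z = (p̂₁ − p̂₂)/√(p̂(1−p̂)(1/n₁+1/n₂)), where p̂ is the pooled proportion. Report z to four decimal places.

z = -0.9352

p̂₁ = 422/493 = 0.855984, p̂₂ = 83/93 = 0.892473.
Pooled p̂ = (422+83)/(493+93) = 505/586 = 0.861775.
SE = √(p̂(1−p̂)(1/n₁+1/n₂)) = √(0.861775·0.138225·0.0127811) = √(0.00152247) = 0.039019.
z = (0.855984 − 0.892473)/0.039019 = -0.036489/0.039019 = -0.9352.
p-value = 2·P(Z > 0.935) ≈ 0.3497. With α = 0.025, fail to reject H₀.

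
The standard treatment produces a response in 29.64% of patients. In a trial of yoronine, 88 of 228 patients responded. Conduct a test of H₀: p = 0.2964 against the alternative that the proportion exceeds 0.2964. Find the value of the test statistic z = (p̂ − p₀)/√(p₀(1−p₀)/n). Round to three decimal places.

z = 2.961

p̂ = 88/228 ≈ 0.385965.
SE = √(p₀(1−p₀)/n) = √(0.20855/228) = 0.030244.
z = (0.385965 − 0.2964)/0.030244 = 0.089565/0.030244 = 2.961.
p-value = P(Z > 2.961) ≈ 0.0015.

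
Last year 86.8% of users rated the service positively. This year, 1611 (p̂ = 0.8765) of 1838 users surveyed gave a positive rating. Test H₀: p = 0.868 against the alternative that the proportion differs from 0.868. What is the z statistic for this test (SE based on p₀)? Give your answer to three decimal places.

p̂ = 1611/1838 ≈ 0.87650.
SE = √(p₀(1−p₀)/n) = √(0.11458/1838) = 0.00790.
z = (0.87650 − 0.868)/0.00790 = 0.00850/0.00790 = 1.076.

z = 1.076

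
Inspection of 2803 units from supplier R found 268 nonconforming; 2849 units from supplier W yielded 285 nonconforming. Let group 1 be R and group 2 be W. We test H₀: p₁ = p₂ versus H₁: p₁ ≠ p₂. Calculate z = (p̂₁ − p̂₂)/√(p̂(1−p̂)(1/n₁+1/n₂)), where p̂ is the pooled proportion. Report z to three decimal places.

p̂₁ = 268/2803 = 0.095612, p̂₂ = 285/2849 = 0.100035.
Pooled p̂ = (268+285)/(2803+2849) = 553/5652 = 0.097841.
SE = √(p̂(1−p̂)(1/n₁+1/n₂)) = √(0.097841·0.902159·0.000707761) = √(6.2473e-05) = 0.007904.
z = (0.095612 − 0.100035)/0.007904 = -0.004423/0.007904 = -0.560.

z = -0.560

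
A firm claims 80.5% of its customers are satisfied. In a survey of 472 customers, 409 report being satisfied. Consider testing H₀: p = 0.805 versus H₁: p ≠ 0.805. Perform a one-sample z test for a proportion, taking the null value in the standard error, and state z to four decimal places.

z = 3.3737

p̂ = 409/472 ≈ 0.8665254.
Under H₀, SE = √(0.805·0.195/472) = √(0.000332574) = 0.0182366.
z = (0.8665254 − 0.805)/0.0182366 = 0.0615254/0.0182366 = 3.3737.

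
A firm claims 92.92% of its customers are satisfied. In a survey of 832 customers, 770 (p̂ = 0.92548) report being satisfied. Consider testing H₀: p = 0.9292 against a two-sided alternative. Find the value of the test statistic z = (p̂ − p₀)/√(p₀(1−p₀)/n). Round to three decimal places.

z = -0.418

p̂ = 770/832 ≈ 0.92548.
SE = √(p₀(1−p₀)/n) = √(0.065787/832) = 0.00889.
z = (0.92548 − 0.9292)/0.00889 = -0.00372/0.00889 = -0.418.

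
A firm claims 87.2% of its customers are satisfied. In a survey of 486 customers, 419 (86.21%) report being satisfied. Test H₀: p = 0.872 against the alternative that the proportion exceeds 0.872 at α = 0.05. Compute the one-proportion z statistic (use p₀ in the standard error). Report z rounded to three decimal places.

p̂ = 419/486 ≈ 0.86214.
Under H₀, SE = √(0.872·0.128/486) = √(0.000229663) = 0.01515.
z = (0.86214 − 0.872)/0.01515 = -0.00986/0.01515 = -0.651.
p-value = P(Z > -0.651) ≈ 0.7424. With α = 0.05, fail to reject H₀.

z = -0.651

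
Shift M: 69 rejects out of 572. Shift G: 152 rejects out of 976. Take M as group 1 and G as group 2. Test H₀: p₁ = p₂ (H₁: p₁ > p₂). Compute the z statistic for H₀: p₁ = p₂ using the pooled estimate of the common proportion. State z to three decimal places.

p̂₁ = 69/572 = 0.12063, p̂₂ = 152/976 = 0.15574.
Pooled p̂ = (69+152)/(572+976) = 221/1548 = 0.14276.
SE = √(0.122383 × 0.00277284) = 0.01842.
z = (0.12063 − 0.15574)/0.01842 = -0.03511/0.01842 = -1.906.

z = -1.906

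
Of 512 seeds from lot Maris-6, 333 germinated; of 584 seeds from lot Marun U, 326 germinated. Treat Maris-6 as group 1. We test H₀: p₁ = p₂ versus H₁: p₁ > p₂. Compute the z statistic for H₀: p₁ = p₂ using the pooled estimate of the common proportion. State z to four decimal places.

z = 3.1093

p̂₁ = 333/512 ≈ 0.650391, p̂₂ = 326/584 ≈ 0.558219.
Pooled p̂ = (333+326)/(512+584) = 659/1096 = 0.601277.
SE = √(p̂(1−p̂)(1/n₁+1/n₂)) = √(0.601277·0.398723·0.00366545) = √(0.000878766) = 0.029644.
z = (0.650391 − 0.558219)/0.029644 = 0.092172/0.029644 = 3.1093.
p-value = P(Z > 3.109) ≈ 0.0009.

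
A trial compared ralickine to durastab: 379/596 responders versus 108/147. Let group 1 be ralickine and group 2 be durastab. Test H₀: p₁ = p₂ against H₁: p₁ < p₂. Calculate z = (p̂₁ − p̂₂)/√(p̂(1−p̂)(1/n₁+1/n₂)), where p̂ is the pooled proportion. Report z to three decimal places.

p̂₁ = 379/596 = 0.63591, p̂₂ = 108/147 = 0.73469.
Pooled p̂ = (379+108)/(596+147) = 487/743 = 0.65545.
SE = √(p̂(1−p̂)(1/n₁+1/n₂)) = √(0.65545·0.34455·0.00848057) = √(0.00191521) = 0.04376.
z = (0.63591 − 0.73469)/0.04376 = -0.09878/0.04376 = -2.257.
p-value = P(Z < -2.257) ≈ 0.0120.

z = -2.257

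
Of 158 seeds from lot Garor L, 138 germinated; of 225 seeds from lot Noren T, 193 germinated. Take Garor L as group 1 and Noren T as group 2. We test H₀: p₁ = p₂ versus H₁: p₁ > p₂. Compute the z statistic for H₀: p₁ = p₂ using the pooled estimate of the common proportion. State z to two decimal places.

z = 0.44

p̂₁ = 138/158 = 0.8734, p̂₂ = 193/225 = 0.8578.
Pooled p̂ = (138+193)/(158+225) = 331/383 = 0.8642.
SE = √(0.117337 × 0.0107736) = 0.0356.
z = (0.8734 − 0.8578)/0.0356 = 0.0156/0.0356 = 0.44.
p-value = P(Z > 0.440) ≈ 0.3300.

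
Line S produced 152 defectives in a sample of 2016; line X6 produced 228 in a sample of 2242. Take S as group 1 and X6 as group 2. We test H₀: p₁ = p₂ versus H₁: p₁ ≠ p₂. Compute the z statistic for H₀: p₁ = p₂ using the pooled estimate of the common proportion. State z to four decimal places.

z = -3.0053

p̂₁ = 152/2016 = 0.07539683, p̂₂ = 228/2242 = 0.10169492.
Pooled p̂ = (152+228)/(2016+2242) = 380/4258 = 0.08924378.
SE = √(p̂(1−p̂)(1/n₁+1/n₂)) = √(0.08924378·0.91075622·0.000942062) = √(7.65702e-05) = 0.00875044.
z = (0.07539683 − 0.10169492)/0.00875044 = -0.02629809/0.00875044 = -3.0053.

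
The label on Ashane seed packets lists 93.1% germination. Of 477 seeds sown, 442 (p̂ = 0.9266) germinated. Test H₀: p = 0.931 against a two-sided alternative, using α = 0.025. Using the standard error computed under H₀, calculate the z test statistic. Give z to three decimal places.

z = -0.377

p̂ = 442/477 = 0.926625.
Under H₀, SE = √(0.931·0.069/477) = √(0.000134673) = 0.011605.
z = (0.926625 − 0.931)/0.011605 = -0.004375/0.011605 = -0.377.
Two-sided p-value ≈ 2·Φ(−0.377) = 0.7062; since p > α = 0.025, fail to reject H₀.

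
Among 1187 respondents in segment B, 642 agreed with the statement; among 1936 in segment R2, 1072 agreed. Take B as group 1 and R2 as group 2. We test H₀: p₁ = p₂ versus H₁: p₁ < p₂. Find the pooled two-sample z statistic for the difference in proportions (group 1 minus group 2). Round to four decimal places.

z = -0.7010

p̂₁ = 642/1187 = 0.540859, p̂₂ = 1072/1936 = 0.553719.
Pooled p̂ = (642+1072)/(1187+1936) = 1714/3123 = 0.548831.
SE = √(0.247616 × 0.00135899) = 0.018344.
z = (0.540859 − 0.553719)/0.018344 = -0.012860/0.018344 = -0.7010.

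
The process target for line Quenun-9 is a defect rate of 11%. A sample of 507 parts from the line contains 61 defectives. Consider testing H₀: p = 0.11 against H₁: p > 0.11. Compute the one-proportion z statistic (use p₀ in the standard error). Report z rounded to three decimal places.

p̂ = 61/507 = 0.12032.
SE = √(p₀(1−p₀)/n) = √(0.0979/507) = 0.01390.
z = (0.12032 − 0.11)/0.01390 = 0.01032/0.01390 = 0.742.

z = 0.742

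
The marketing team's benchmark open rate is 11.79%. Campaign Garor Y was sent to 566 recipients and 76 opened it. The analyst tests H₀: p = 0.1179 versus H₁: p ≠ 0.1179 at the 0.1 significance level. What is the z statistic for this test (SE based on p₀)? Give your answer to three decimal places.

p̂ = 76/566 = 0.13428.
Under H₀, SE = √(0.1179·0.8821/566) = √(0.000183745) = 0.01356.
z = (0.13428 − 0.1179)/0.01356 = 0.01638/0.01356 = 1.208.
p-value = 2·P(Z > 1.208) ≈ 0.2270. With α = 0.1, fail to reject H₀.

z = 1.208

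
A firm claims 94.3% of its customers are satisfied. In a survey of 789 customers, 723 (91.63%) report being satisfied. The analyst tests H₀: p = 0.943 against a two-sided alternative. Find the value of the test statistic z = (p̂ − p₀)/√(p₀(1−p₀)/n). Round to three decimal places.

p̂ = 723/789 ≈ 0.916350.
SE = √(p₀(1−p₀)/n) = √(0.053751/789) = 0.008254.
z = (0.916350 − 0.943)/0.008254 = -0.026650/0.008254 = -3.229.

z = -3.229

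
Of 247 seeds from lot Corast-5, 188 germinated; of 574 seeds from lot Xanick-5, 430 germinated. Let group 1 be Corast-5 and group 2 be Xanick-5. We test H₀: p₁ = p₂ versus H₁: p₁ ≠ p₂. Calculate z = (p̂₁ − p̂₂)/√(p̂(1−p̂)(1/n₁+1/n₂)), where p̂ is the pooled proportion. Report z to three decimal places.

p̂₁ = 188/247 ≈ 0.76113, p̂₂ = 430/574 ≈ 0.74913.
Pooled p̂ = (188+430)/(247+574) = 618/821 = 0.75274.
SE = √(p̂(1−p̂)(1/n₁+1/n₂)) = √(0.75274·0.24726·0.00579074) = √(0.00107779) = 0.03283.
z = (0.76113 − 0.74913)/0.03283 = 0.01200/0.03283 = 0.366.

z = 0.366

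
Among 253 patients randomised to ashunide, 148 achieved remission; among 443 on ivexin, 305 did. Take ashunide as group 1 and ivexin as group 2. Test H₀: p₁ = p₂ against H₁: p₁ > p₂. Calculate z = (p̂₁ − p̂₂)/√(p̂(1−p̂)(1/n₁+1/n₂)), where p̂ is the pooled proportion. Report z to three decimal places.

p̂₁ = 148/253 = 0.58498, p̂₂ = 305/443 = 0.68849.
Pooled p̂ = (148+305)/(253+443) = 453/696 = 0.65086.
SE = √(0.227241 × 0.00620991) = 0.03757.
z = (0.58498 − 0.68849)/0.03757 = -0.10351/0.03757 = -2.755.

z = -2.755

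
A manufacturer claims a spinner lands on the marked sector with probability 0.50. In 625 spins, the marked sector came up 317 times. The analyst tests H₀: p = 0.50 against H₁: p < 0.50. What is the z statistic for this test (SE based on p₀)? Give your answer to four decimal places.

p̂ = 317/625 = 0.507200.
Under H₀, SE = √(0.5·0.5/625) = √(0.0004) = 0.020000.
z = (0.507200 − 0.5)/0.020000 = 0.007200/0.020000 = 0.3600.
p-value = P(Z < 0.360) ≈ 0.6406.

z = 0.3600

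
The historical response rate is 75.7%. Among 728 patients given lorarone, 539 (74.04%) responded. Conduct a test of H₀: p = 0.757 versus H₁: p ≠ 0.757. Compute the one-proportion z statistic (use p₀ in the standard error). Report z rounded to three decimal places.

z = -1.045

p̂ = 539/728 = 0.74038.
SE = √(p₀(1−p₀)/n) = √(0.18395/728) = 0.01590.
z = (0.74038 − 0.757)/0.01590 = -0.01662/0.01590 = -1.045.
p-value = 2·P(Z > 1.045) ≈ 0.2959.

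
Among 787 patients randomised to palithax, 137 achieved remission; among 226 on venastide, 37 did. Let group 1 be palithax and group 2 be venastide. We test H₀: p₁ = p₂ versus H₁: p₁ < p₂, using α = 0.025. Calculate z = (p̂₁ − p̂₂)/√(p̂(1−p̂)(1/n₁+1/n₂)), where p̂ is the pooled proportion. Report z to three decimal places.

z = 0.364

p̂₁ = 137/787 ≈ 0.17408, p̂₂ = 37/226 ≈ 0.16372.
Pooled p̂ = (137+37)/(787+226) = 174/1013 = 0.17177.
SE = √(0.142263 × 0.00569543) = 0.02846.
z = (0.17408 − 0.16372)/0.02846 = 0.01036/0.02846 = 0.364.
p-value = P(Z < 0.364) ≈ 0.6421, so at α = 0.025 we fail to reject H₀.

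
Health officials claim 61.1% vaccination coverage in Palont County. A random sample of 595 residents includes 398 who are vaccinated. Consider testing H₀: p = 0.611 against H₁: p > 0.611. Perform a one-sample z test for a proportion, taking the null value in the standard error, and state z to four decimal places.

p̂ = 398/595 = 0.668908.
Standard error under H₀: √(0.611×0.389/595) = 0.019987.
z = (0.668908 − 0.611)/0.019987 = 0.057908/0.019987 = 2.8973.

z = 2.8973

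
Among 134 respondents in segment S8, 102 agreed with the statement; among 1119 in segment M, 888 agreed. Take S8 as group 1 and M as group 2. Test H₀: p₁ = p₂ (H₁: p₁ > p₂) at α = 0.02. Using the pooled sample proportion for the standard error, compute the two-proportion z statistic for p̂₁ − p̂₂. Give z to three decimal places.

p̂₁ = 102/134 ≈ 0.76119, p̂₂ = 888/1119 ≈ 0.79357.
Pooled p̂ = (102+888)/(134+1119) = 990/1253 = 0.79010.
SE = √(p̂(1−p̂)(1/n₁+1/n₂)) = √(0.79010·0.20990·0.00835634) = √(0.00138581) = 0.03723.
z = (0.76119 − 0.79357)/0.03723 = -0.03238/0.03723 = -0.870.
p-value = P(Z > -0.870) ≈ 0.8077, so at α = 0.02 we fail to reject H₀.

z = -0.870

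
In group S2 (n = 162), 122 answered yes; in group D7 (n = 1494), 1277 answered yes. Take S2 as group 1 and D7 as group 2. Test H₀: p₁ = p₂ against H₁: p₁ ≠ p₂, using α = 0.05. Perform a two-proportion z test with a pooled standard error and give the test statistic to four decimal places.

z = -3.3944

p̂₁ = 122/162 ≈ 0.753086, p̂₂ = 1277/1494 ≈ 0.854752.
Pooled p̂ = (122+1277)/(162+1494) = 1399/1656 = 0.844807.
SE = √(p̂(1−p̂)(1/n₁+1/n₂)) = √(0.844807·0.155193·0.00684218) = √(0.000897067) = 0.029951.
z = (0.753086 − 0.854752)/0.029951 = -0.101666/0.029951 = -3.3944.
Two-sided p-value ≈ 2·Φ(−3.394) = 0.0007. With α = 0.05, reject H₀.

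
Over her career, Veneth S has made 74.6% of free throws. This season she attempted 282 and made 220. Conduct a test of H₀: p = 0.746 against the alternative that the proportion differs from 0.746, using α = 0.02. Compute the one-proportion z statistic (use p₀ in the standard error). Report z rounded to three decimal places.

p̂ = 220/282 ≈ 0.78014.
Standard error under H₀: √(0.746×0.254/282) = 0.02592.
z = (0.78014 − 0.746)/0.02592 = 0.03414/0.02592 = 1.317.
Two-sided p-value ≈ 2·Φ(−1.317) = 0.1878. With α = 0.02, fail to reject H₀.

z = 1.317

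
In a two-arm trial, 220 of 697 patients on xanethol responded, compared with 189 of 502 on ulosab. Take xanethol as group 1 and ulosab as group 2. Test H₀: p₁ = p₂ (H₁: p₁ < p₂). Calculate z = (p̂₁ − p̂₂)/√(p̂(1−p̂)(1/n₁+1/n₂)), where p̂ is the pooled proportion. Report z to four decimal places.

z = -2.1928

p̂₁ = 220/697 ≈ 0.3156385, p̂₂ = 189/502 ≈ 0.3764940.
Pooled p̂ = (220+189)/(697+502) = 409/1199 = 0.3411176.
SE = √(0.224756 × 0.00342675) = 0.0277522.
z = (0.3156385 − 0.3764940)/0.0277522 = -0.0608555/0.0277522 = -2.1928.
p-value = P(Z < -2.193) ≈ 0.0142.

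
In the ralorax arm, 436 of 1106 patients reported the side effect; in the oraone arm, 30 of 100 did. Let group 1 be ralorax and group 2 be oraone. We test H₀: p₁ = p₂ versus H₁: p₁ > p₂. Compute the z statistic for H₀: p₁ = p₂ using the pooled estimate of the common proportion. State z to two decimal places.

z = 1.85

p̂₁ = 436/1106 ≈ 0.3942, p̂₂ = 30/100 ≈ 0.3000.
Pooled p̂ = (436+30)/(1106+100) = 466/1206 = 0.3864.
SE = √(0.237095 × 0.0109042) = 0.0508.
z = (0.3942 − 0.3000)/0.0508 = 0.0942/0.0508 = 1.85.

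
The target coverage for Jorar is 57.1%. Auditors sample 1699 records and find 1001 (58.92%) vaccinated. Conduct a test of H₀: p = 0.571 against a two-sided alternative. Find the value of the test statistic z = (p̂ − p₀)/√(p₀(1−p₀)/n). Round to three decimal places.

z = 1.513

p̂ = 1001/1699 = 0.58917.
SE = √(p₀(1−p₀)/n) = √(0.24496/1699) = 0.01201.
z = (0.58917 − 0.571)/0.01201 = 0.01817/0.01201 = 1.513.
Two-sided p-value ≈ 2·Φ(−1.513) = 0.1302.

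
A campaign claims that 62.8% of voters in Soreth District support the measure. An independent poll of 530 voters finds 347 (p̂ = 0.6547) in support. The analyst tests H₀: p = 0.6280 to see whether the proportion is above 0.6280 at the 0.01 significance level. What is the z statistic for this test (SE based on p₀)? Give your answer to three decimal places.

z = 1.273

p̂ = 347/530 ≈ 0.65472.
SE = √(p₀(1−p₀)/n) = √(0.23362/530) = 0.02099.
z = (0.65472 − 0.628)/0.02099 = 0.02672/0.02099 = 1.273.
p-value = P(Z > 1.273) ≈ 0.1016; since p > α = 0.01, fail to reject H₀.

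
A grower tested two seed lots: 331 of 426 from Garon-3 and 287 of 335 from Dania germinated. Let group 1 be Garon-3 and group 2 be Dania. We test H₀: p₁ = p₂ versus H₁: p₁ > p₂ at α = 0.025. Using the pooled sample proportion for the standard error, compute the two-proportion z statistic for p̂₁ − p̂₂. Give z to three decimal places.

z = -2.795

p̂₁ = 331/426 = 0.776995, p̂₂ = 287/335 = 0.856716.
Pooled p̂ = (331+287)/(426+335) = 618/761 = 0.812089.
SE = √(p̂(1−p̂)(1/n₁+1/n₂)) = √(0.812089·0.187911·0.00533249) = √(0.00081374) = 0.028526.
z = (0.776995 − 0.856716)/0.028526 = -0.079721/0.028526 = -2.795.
p-value = P(Z > -2.795) ≈ 0.9974; since p > α = 0.025, fail to reject H₀.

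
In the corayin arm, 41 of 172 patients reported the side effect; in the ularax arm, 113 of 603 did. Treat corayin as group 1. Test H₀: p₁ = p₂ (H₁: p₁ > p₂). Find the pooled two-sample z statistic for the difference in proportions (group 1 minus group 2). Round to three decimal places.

p̂₁ = 41/172 ≈ 0.23837, p̂₂ = 113/603 ≈ 0.18740.
Pooled p̂ = (41+113)/(172+603) = 154/775 = 0.19871.
SE = √(p̂(1−p̂)(1/n₁+1/n₂)) = √(0.19871·0.80129·0.00747233) = √(0.00118978) = 0.03449.
z = (0.23837 − 0.18740)/0.03449 = 0.05097/0.03449 = 1.478.
p-value = P(Z > 1.478) ≈ 0.0697.

z = 1.478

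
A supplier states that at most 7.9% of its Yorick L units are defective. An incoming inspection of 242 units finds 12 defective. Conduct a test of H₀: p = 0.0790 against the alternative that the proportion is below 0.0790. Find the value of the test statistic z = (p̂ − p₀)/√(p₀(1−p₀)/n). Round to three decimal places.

z = -1.696

p̂ = 12/242 ≈ 0.04959.
Under H₀, SE = √(0.079·0.921/242) = √(0.000300657) = 0.01734.
z = (0.04959 − 0.079)/0.01734 = -0.02941/0.01734 = -1.696.
p-value = P(Z < -1.696) ≈ 0.0449.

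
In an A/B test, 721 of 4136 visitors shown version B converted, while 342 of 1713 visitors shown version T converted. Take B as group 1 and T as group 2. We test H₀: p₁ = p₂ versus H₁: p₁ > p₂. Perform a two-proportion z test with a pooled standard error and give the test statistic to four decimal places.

z = -2.2858

p̂₁ = 721/4136 = 0.174323, p̂₂ = 342/1713 = 0.199650.
Pooled p̂ = (721+342)/(4136+1713) = 1063/5849 = 0.181740.
SE = √(0.148711 × 0.000825551) = 0.011080.
z = (0.174323 − 0.199650)/0.011080 = -0.025327/0.011080 = -2.2858.
p-value = P(Z > -2.286) ≈ 0.9889.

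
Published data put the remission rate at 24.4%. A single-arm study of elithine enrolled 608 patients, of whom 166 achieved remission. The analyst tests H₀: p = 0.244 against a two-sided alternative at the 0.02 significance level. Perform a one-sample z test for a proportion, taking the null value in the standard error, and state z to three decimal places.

z = 1.666

p̂ = 166/608 ≈ 0.27303.
SE = √(p₀(1−p₀)/n) = √(0.18446/608) = 0.01742.
z = (0.27303 − 0.244)/0.01742 = 0.02903/0.01742 = 1.666.
Two-sided p-value ≈ 2·Φ(−1.666) = 0.0956. With α = 0.02, fail to reject H₀.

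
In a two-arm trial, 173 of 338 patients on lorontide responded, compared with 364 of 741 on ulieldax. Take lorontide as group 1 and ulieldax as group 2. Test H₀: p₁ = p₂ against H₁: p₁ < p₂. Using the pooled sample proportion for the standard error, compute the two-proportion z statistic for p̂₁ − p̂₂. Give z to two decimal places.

p̂₁ = 173/338 ≈ 0.5118, p̂₂ = 364/741 ≈ 0.4912.
Pooled p̂ = (173+364)/(338+741) = 537/1079 = 0.4977.
SE = √(p̂(1−p̂)(1/n₁+1/n₂)) = √(0.4977·0.5023·0.00430811) = √(0.001077) = 0.0328.
z = (0.5118 − 0.4912)/0.0328 = 0.0206/0.0328 = 0.63.

z = 0.63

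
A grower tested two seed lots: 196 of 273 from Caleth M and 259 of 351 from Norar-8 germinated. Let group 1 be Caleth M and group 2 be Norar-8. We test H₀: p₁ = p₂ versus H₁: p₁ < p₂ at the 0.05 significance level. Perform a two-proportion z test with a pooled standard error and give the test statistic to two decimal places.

p̂₁ = 196/273 = 0.7179, p̂₂ = 259/351 = 0.7379.
Pooled p̂ = (196+259)/(273+351) = 455/624 = 0.7292.
SE = √(0.197483 × 0.00651201) = 0.0359.
z = (0.7179 − 0.7379)/0.0359 = -0.0200/0.0359 = -0.56.
p-value = P(Z < -0.556) ≈ 0.2891; since p > α = 0.05, fail to reject H₀.

z = -0.56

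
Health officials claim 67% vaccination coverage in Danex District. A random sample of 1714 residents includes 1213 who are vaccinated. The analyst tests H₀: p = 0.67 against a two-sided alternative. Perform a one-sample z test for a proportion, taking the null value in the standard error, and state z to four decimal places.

p̂ = 1213/1714 ≈ 0.70770128.
Standard error under H₀: √(0.67×0.33/1714) = 0.01135766.
z = (0.70770128 − 0.67)/0.01135766 = 0.03770128/0.01135766 = 3.3195.

z = 3.3195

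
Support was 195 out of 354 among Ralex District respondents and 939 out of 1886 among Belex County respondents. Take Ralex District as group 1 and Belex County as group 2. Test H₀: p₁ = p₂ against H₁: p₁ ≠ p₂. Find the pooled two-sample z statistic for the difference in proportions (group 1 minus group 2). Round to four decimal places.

p̂₁ = 195/354 = 0.550847, p̂₂ = 939/1886 = 0.497879.
Pooled p̂ = (195+939)/(354+1886) = 1134/2240 = 0.506250.
SE = √(0.249961 × 0.00335508) = 0.028959.
z = (0.550847 − 0.497879)/0.028959 = 0.052968/0.028959 = 1.8291.
p-value = 2·P(Z > 1.829) ≈ 0.0674.

z = 1.8291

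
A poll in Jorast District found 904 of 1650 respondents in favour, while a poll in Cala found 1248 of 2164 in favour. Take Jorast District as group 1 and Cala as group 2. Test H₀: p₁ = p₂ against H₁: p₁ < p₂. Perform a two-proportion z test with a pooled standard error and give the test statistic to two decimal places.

p̂₁ = 904/1650 = 0.5479, p̂₂ = 1248/2164 = 0.5767.
Pooled p̂ = (904+1248)/(1650+2164) = 2152/3814 = 0.5642.
SE = √(0.245874 × 0.00106817) = 0.0162.
z = (0.5479 − 0.5767)/0.0162 = -0.0288/0.0162 = -1.78.
p-value = P(Z < -1.779) ≈ 0.0376.

z = -1.78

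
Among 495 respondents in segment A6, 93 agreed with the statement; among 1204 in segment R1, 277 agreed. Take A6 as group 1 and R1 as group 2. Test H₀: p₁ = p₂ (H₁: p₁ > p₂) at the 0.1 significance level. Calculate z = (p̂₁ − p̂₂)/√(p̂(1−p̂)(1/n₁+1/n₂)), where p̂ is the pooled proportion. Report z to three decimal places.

p̂₁ = 93/495 ≈ 0.18788, p̂₂ = 277/1204 ≈ 0.23007.
Pooled p̂ = (93+277)/(495+1204) = 370/1699 = 0.21778.
SE = √(p̂(1−p̂)(1/n₁+1/n₂)) = √(0.21778·0.78222·0.00285077) = √(0.000485626) = 0.02204.
z = (0.18788 − 0.23007)/0.02204 = -0.04219/0.02204 = -1.914.
p-value = P(Z > -1.914) ≈ 0.9722, so at α = 0.1 we fail to reject H₀.

z = -1.914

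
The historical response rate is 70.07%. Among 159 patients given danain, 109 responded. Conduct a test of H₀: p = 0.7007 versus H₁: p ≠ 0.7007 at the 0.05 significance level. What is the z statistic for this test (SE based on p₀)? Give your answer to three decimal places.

p̂ = 109/159 ≈ 0.68553.
Under H₀, SE = √(0.7007·0.2993/159) = √(0.00131899) = 0.03632.
z = (0.68553 − 0.7007)/0.03632 = -0.01517/0.03632 = -0.418.
Two-sided p-value ≈ 2·Φ(−0.418) = 0.6763, so at α = 0.05 we fail to reject H₀.

z = -0.418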